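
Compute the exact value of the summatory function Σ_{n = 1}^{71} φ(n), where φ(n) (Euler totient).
Σ_{n ≤ 71} φ(n) = 1564

Compute φ(n) for each 1 ≤ n ≤ 71: φ(1) = 1, φ(2) = 1, φ(3) = 2, φ(4) = 2, φ(5) = 4, φ(6) = 2, φ(7) = 6, φ(8) = 4, φ(9) = 6, φ(10) = 4, φ(11) = 10, φ(12) = 4, φ(13) = 12, φ(14) = 6, φ(15) = 8, φ(16) = 8, φ(17) = 16, φ(18) = 6, φ(19) = 18, φ(20) = 8, φ(21) = 12, φ(22) = 10, φ(23) = 22, φ(24) = 8, φ(25) = 20, φ(26) = 12, φ(27) = 18, φ(28) = 12, φ(29) = 28, φ(30) = 8, φ(31) = 30, φ(32) = 16, φ(33) = 20, φ(34) = 16, φ(35) = 24, φ(36) = 12, φ(37) = 36, φ(38) = 18, φ(39) = 24, φ(40) = 16, φ(41) = 40, φ(42) = 12, φ(43) = 42, φ(44) = 20, φ(45) = 24, φ(46) = 22, φ(47) = 46, φ(48) = 16, φ(49) = 42, φ(50) = 20, φ(51) = 32, φ(52) = 24, φ(53) = 52, φ(54) = 18, φ(55) = 40, φ(56) = 24, φ(57) = 36, φ(58) = 28, φ(59) = 58, φ(60) = 16, φ(61) = 60, φ(62) = 30, φ(63) = 36, φ(64) = 32, φ(65) = 48, φ(66) = 20, φ(67) = 66, φ(68) = 32, φ(69) = 44, φ(70) = 24, φ(71) = 70. Summing all 71 values: 1564. (Average order: Σ_{n ≤ x} φ(n) ~ (3/π²) x². For x = 71, (3/π²)·71² ≈ 1532.28.)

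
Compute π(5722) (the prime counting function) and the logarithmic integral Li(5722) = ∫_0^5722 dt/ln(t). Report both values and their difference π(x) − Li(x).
π(5722) = 753;  Li(5722) ≈ 768.37;  π(x) − Li(x) ≈ -15.37.

Direct count of primes ≤ 5722 gives π(5722) = 753. Numerical evaluation of the logarithmic integral gives Li(5722) ≈ 768.37. The difference π(x) − Li(x) ≈ -15.37 is typically negative for small/moderate x (Li(x) overestimates), though Littlewood's theorem shows this sign changes infinitely often.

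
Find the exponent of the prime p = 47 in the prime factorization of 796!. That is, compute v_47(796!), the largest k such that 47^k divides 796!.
v_47(796!) = 16

Legendre's formula: v_p(n!) = Σ_{k ≥ 1} ⌊n / p^k⌋. For p = 47, n = 796, the terms are:
  ⌊796/47^1⌋ = ⌊796/47⌋ = 16
(the next term ⌊796/47^2⌋ = 0, terminating the sum). Summing: v_47(796!) = 16 = 16.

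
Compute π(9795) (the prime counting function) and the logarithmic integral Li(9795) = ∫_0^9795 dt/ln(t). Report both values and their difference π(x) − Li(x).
π(9795) = 1208;  Li(9795) ≈ 1223.85;  π(x) − Li(x) ≈ -15.85.

Direct count of primes ≤ 9795 gives π(9795) = 1208. Numerical evaluation of the logarithmic integral gives Li(9795) ≈ 1223.85. The difference π(x) − Li(x) ≈ -15.85 is typically negative for small/moderate x (Li(x) overestimates), though Littlewood's theorem shows this sign changes infinitely often.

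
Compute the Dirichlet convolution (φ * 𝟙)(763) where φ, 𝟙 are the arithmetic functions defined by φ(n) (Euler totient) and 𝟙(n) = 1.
(φ * 𝟙)(763) = 763

Divisors of 763: [1, 7, 109, 763]. For each d | 763:
  d = 1: φ(1) · 𝟙(763/1) = 1 · 1 = 1
  d = 7: φ(7) · 𝟙(763/7) = 6 · 1 = 6
  d = 109: φ(109) · 𝟙(763/109) = 108 · 1 = 108
  d = 763: φ(763) · 𝟙(763/763) = 648 · 1 = 648
Summing: (φ * 𝟙)(763) = 1 + 6 + 108 + 648 = 763.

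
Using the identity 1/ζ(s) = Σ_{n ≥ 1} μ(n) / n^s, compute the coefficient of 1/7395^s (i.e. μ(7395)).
μ(7395) = 1

Factor n = 7395 = 3 · 5 · 17 · 29. μ(n) = 0 if any exponent ≥ 2 (not squarefree); otherwise μ(n) = (−1)^{ω(n)} where ω(n) is the number of distinct prime factors. Applying: μ(7395) = 1.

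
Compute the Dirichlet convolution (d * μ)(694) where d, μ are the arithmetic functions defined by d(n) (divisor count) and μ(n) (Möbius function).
(d * μ)(694) = 1

Divisors of 694: [1, 2, 347, 694]. For each d | 694:
  d = 1: d(1) · μ(694/1) = 1 · 1 = 1
  d = 2: d(2) · μ(694/2) = 2 · -1 = -2
  d = 347: d(347) · μ(694/347) = 2 · -1 = -2
  d = 694: d(694) · μ(694/694) = 4 · 1 = 4
Summing: (d * μ)(694) = 1 + -2 + -2 + 4 = 1.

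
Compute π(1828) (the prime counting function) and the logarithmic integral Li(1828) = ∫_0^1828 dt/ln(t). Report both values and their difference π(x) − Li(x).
π(1828) = 281;  Li(1828) ≈ 292.05;  π(x) − Li(x) ≈ -11.05.

Direct count of primes ≤ 1828 gives π(1828) = 281. Numerical evaluation of the logarithmic integral gives Li(1828) ≈ 292.05. The difference π(x) − Li(x) ≈ -11.05 is typically negative for small/moderate x (Li(x) overestimates), though Littlewood's theorem shows this sign changes infinitely often.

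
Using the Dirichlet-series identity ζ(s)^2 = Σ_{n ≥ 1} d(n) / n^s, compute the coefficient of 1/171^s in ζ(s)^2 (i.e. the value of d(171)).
d(171) = 6

ζ(s)^2 = (Σ 1/m^s)(Σ 1/k^s). The coefficient of 1/n^s in the product is the number of ordered pairs (m, k) with mk = n, which equals d(n). For n = 171, divisors are [1, 3, 9, 19, 57, 171], so d(171) = 6.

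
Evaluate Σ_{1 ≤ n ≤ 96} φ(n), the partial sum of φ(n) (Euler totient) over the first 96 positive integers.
Σ_{n ≤ 96} φ(n) = 2806

Compute φ(n) for each 1 ≤ n ≤ 96: φ(1) = 1, φ(2) = 1, φ(3) = 2, φ(4) = 2, φ(5) = 4, φ(6) = 2, φ(7) = 6, φ(8) = 4, φ(9) = 6, φ(10) = 4, φ(11) = 10, φ(12) = 4, φ(13) = 12, φ(14) = 6, φ(15) = 8, φ(16) = 8, φ(17) = 16, φ(18) = 6, φ(19) = 18, φ(20) = 8, φ(21) = 12, φ(22) = 10, φ(23) = 22, φ(24) = 8, φ(25) = 20, φ(26) = 12, φ(27) = 18, φ(28) = 12, φ(29) = 28, φ(30) = 8, φ(31) = 30, φ(32) = 16, φ(33) = 20, φ(34) = 16, φ(35) = 24, φ(36) = 12, φ(37) = 36, φ(38) = 18, φ(39) = 24, φ(40) = 16, φ(41) = 40, φ(42) = 12, φ(43) = 42, φ(44) = 20, φ(45) = 24, φ(46) = 22, φ(47) = 46, φ(48) = 16, φ(49) = 42, φ(50) = 20, φ(51) = 32, φ(52) = 24, φ(53) = 52, φ(54) = 18, φ(55) = 40, φ(56) = 24, φ(57) = 36, φ(58) = 28, φ(59) = 58, φ(60) = 16, φ(61) = 60, φ(62) = 30, φ(63) = 36, φ(64) = 32, φ(65) = 48, φ(66) = 20, φ(67) = 66, φ(68) = 32, φ(69) = 44, φ(70) = 24, φ(71) = 70, φ(72) = 24, φ(73) = 72, φ(74) = 36, φ(75) = 40, φ(76) = 36, φ(77) = 60, φ(78) = 24, φ(79) = 78, φ(80) = 32, φ(81) = 54, φ(82) = 40, φ(83) = 82, φ(84) = 24, φ(85) = 64, φ(86) = 42, φ(87) = 56, φ(88) = 40, φ(89) = 88, φ(90) = 24, φ(91) = 72, φ(92) = 44, φ(93) = 60, φ(94) = 46, φ(95) = 72, φ(96) = 32. Summing all 96 values: 2806. (Average order: Σ_{n ≤ x} φ(n) ~ (3/π²) x². For x = 96, (3/π²)·96² ≈ 2801.33.)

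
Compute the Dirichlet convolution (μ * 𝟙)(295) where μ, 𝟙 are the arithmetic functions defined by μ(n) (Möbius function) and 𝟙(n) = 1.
(μ * 𝟙)(295) = 0

Divisors of 295: [1, 5, 59, 295]. For each d | 295:
  d = 1: μ(1) · 𝟙(295/1) = 1 · 1 = 1
  d = 5: μ(5) · 𝟙(295/5) = -1 · 1 = -1
  d = 59: μ(59) · 𝟙(295/59) = -1 · 1 = -1
  d = 295: μ(295) · 𝟙(295/295) = 1 · 1 = 1
Summing: (μ * 𝟙)(295) = 1 + -1 + -1 + 1 = 0.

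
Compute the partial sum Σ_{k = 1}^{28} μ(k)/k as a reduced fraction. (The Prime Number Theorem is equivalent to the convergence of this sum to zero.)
Σ μ(k)/k = 4165258/111546435

Values of μ(k) for 1 ≤ k ≤ 28: μ(1) = 1, μ(2) = -1, μ(3) = -1, μ(5) = -1, μ(6) = 1, μ(7) = -1, μ(10) = 1, μ(11) = -1, μ(13) = -1, μ(14) = 1, μ(15) = 1, μ(17) = -1, μ(19) = -1, μ(21) = 1, μ(22) = 1, μ(23) = -1, μ(26) = 1, with μ = 0 on non-squarefree integers. Summing μ(k)/k for k where μ(k) ≠ 0 gives 4165258/111546435 ≈ 0.0373. (PNT ⟺ this sum → 0 as n → ∞.)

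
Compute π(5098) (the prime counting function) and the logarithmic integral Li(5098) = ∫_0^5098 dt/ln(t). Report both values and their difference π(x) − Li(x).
π(5098) = 680;  Li(5098) ≈ 695.77;  π(x) − Li(x) ≈ -15.77.

Direct count of primes ≤ 5098 gives π(5098) = 680. Numerical evaluation of the logarithmic integral gives Li(5098) ≈ 695.77. The difference π(x) − Li(x) ≈ -15.77 is typically negative for small/moderate x (Li(x) overestimates), though Littlewood's theorem shows this sign changes infinitely often.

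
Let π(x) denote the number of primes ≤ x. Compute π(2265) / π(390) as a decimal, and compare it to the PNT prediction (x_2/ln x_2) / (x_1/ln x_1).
π(2265)/π(390) = 335/77 ≈ 4.3506;  PNT prediction ≈ 4.4852.

π(390) = 77 and π(2265) = 335, so π(2265)/π(390) ≈ 4.3506. The PNT-predicted ratio is (2265/ln(2265)) / (390/ln(390)) ≈ 4.4852. The two agree to within a few percent, as expected.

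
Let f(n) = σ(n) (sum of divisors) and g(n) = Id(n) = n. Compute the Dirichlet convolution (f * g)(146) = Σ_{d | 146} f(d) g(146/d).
(σ * Id)(146) = 735

Divisors of 146: [1, 2, 73, 146]. For each d | 146:
  d = 1: σ(1) · Id(146/1) = 1 · 146 = 146
  d = 2: σ(2) · Id(146/2) = 3 · 73 = 219
  d = 73: σ(73) · Id(146/73) = 74 · 2 = 148
  d = 146: σ(146) · Id(146/146) = 222 · 1 = 222
Summing: (σ * Id)(146) = 146 + 219 + 148 + 222 = 735.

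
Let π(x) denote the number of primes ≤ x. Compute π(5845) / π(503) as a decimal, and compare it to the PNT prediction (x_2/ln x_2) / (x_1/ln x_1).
π(5845)/π(503) = 767/96 ≈ 7.9896;  PNT prediction ≈ 8.3342.

π(503) = 96 and π(5845) = 767, so π(5845)/π(503) ≈ 7.9896. The PNT-predicted ratio is (5845/ln(5845)) / (503/ln(503)) ≈ 8.3342. The two agree to within a few percent, as expected.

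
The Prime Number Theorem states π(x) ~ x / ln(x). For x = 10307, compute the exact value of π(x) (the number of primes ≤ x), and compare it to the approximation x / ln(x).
π(10307) = 1264;  x/ln(x) ≈ 1115.41;  relative error ≈ 11.76%.

Directly count primes up to 10307: π(10307) = 1264. The PNT approximation gives 10307/ln(10307) ≈ 10307/9.24058 ≈ 1115.41. Relative error (π(x) − x/ln(x)) / π(x) ≈ 11.76%; the approximation is known to undercount slightly (Li(x) is a better estimate).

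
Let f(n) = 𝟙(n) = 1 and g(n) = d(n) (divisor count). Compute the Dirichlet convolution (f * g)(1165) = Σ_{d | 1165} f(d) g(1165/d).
(𝟙 * d)(1165) = 9

Divisors of 1165: [1, 5, 233, 1165]. For each d | 1165:
  d = 1: 𝟙(1) · d(1165/1) = 1 · 4 = 4
  d = 5: 𝟙(5) · d(1165/5) = 1 · 2 = 2
  d = 233: 𝟙(233) · d(1165/233) = 1 · 2 = 2
  d = 1165: 𝟙(1165) · d(1165/1165) = 1 · 1 = 1
Summing: (𝟙 * d)(1165) = 4 + 2 + 2 + 1 = 9.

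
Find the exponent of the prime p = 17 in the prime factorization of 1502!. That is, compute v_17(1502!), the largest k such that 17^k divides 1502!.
v_17(1502!) = 93

Legendre's formula: v_p(n!) = Σ_{k ≥ 1} ⌊n / p^k⌋. For p = 17, n = 1502, the terms are:
  ⌊1502/17^1⌋ = ⌊1502/17⌋ = 88
  ⌊1502/17^2⌋ = ⌊1502/289⌋ = 5
(the next term ⌊1502/17^3⌋ = 0, terminating the sum). Summing: v_17(1502!) = 88 + 5 = 93.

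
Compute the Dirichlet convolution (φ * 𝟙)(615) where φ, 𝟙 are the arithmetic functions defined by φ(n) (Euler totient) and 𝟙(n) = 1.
(φ * 𝟙)(615) = 615

Divisors of 615: [1, 3, 5, 15, 41, 123, 205, 615]. For each d | 615:
  d = 1: φ(1) · 𝟙(615/1) = 1 · 1 = 1
  d = 3: φ(3) · 𝟙(615/3) = 2 · 1 = 2
  d = 5: φ(5) · 𝟙(615/5) = 4 · 1 = 4
  d = 15: φ(15) · 𝟙(615/15) = 8 · 1 = 8
  d = 41: φ(41) · 𝟙(615/41) = 40 · 1 = 40
  d = 123: φ(123) · 𝟙(615/123) = 80 · 1 = 80
  d = 205: φ(205) · 𝟙(615/205) = 160 · 1 = 160
  d = 615: φ(615) · 𝟙(615/615) = 320 · 1 = 320
Summing: (φ * 𝟙)(615) = 1 + 2 + 4 + 8 + 40 + 80 + 160 + 320 = 615.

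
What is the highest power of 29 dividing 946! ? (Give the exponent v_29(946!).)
v_29(946!) = 33

Legendre's formula: v_p(n!) = Σ_{k ≥ 1} ⌊n / p^k⌋. For p = 29, n = 946, the terms are:
  ⌊946/29^1⌋ = ⌊946/29⌋ = 32
  ⌊946/29^2⌋ = ⌊946/841⌋ = 1
(the next term ⌊946/29^3⌋ = 0, terminating the sum). Summing: v_29(946!) = 32 + 1 = 33.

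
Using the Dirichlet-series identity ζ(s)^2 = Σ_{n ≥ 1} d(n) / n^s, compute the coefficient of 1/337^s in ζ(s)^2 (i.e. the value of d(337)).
d(337) = 2

ζ(s)^2 = (Σ 1/m^s)(Σ 1/k^s). The coefficient of 1/n^s in the product is the number of ordered pairs (m, k) with mk = n, which equals d(n). For n = 337, divisors are [1, 337], so d(337) = 2.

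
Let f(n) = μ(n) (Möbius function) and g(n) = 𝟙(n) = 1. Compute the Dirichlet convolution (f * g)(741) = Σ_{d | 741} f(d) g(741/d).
(μ * 𝟙)(741) = 0

Divisors of 741: [1, 3, 13, 19, 39, 57, 247, 741]. For each d | 741:
  d = 1: μ(1) · 𝟙(741/1) = 1 · 1 = 1
  d = 3: μ(3) · 𝟙(741/3) = -1 · 1 = -1
  d = 13: μ(13) · 𝟙(741/13) = -1 · 1 = -1
  d = 19: μ(19) · 𝟙(741/19) = -1 · 1 = -1
  d = 39: μ(39) · 𝟙(741/39) = 1 · 1 = 1
  d = 57: μ(57) · 𝟙(741/57) = 1 · 1 = 1
  d = 247: μ(247) · 𝟙(741/247) = 1 · 1 = 1
  d = 741: μ(741) · 𝟙(741/741) = -1 · 1 = -1
Summing: (μ * 𝟙)(741) = 1 + -1 + -1 + -1 + 1 + 1 + 1 + -1 = 0.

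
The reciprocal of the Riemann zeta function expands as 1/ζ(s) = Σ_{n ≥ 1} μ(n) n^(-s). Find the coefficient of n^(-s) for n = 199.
μ(199) = -1

Factor n = 199 = 199. μ(n) = 0 if any exponent ≥ 2 (not squarefree); otherwise μ(n) = (−1)^{ω(n)} where ω(n) is the number of distinct prime factors. Applying: μ(199) = -1.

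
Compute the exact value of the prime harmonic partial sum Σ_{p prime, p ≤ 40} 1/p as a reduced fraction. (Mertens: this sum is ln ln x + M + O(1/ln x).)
Σ 1/p = 11819186711467/7420738134810

π(40) = 12, so the primes ≤ 40 are [2, 3, 5, 7, 11, 13, 17, 19, 23, 29, 31, 37]. Summing 1/p over these primes: 11819186711467/7420738134810 ≈ 1.5927. Mertens estimate ln ln(40) + 0.2615 ≈ 1.5668.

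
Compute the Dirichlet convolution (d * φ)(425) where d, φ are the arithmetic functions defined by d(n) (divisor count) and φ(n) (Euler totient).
(d * φ)(425) = 558

Divisors of 425: [1, 5, 17, 25, 85, 425]. For each d | 425:
  d = 1: d(1) · φ(425/1) = 1 · 320 = 320
  d = 5: d(5) · φ(425/5) = 2 · 64 = 128
  d = 17: d(17) · φ(425/17) = 2 · 20 = 40
  d = 25: d(25) · φ(425/25) = 3 · 16 = 48
  d = 85: d(85) · φ(425/85) = 4 · 4 = 16
  d = 425: d(425) · φ(425/425) = 6 · 1 = 6
Summing: (d * φ)(425) = 320 + 128 + 40 + 48 + 16 + 6 = 558.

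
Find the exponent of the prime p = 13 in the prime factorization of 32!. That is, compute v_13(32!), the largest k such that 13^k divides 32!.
v_13(32!) = 2

Legendre's formula: v_p(n!) = Σ_{k ≥ 1} ⌊n / p^k⌋. For p = 13, n = 32, the terms are:
  ⌊32/13^1⌋ = ⌊32/13⌋ = 2
(the next term ⌊32/13^2⌋ = 0, terminating the sum). Summing: v_13(32!) = 2 = 2.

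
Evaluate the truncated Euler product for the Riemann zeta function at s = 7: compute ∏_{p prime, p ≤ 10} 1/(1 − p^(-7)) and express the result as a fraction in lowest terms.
∏ = 375226779375000/372119874050737

The primes p ≤ 10 are [2, 3, 5, 7]. For each prime, (1 − 1/p^7)^(-1) = p^7 / (p^7 − 1). The product is (1 − 1/2^7)^(-1), (1 − 1/3^7)^(-1), (1 − 1/5^7)^(-1), (1 − 1/7^7)^(-1) = ∏ p^7 / (p^7 − 1) = 375226779375000/372119874050737.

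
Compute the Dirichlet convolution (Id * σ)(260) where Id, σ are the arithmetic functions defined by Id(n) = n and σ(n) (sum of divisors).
(Id * σ)(260) = 5049

Divisors of 260: [1, 2, 4, 5, 10, 13, 20, 26, 52, 65, 130, 260]. For each d | 260:
  d = 1: Id(1) · σ(260/1) = 1 · 588 = 588
  d = 2: Id(2) · σ(260/2) = 2 · 252 = 504
  d = 4: Id(4) · σ(260/4) = 4 · 84 = 336
  d = 5: Id(5) · σ(260/5) = 5 · 98 = 490
  d = 10: Id(10) · σ(260/10) = 10 · 42 = 420
  d = 13: Id(13) · σ(260/13) = 13 · 42 = 546
  d = 20: Id(20) · σ(260/20) = 20 · 14 = 280
  d = 26: Id(26) · σ(260/26) = 26 · 18 = 468
  d = 52: Id(52) · σ(260/52) = 52 · 6 = 312
  d = 65: Id(65) · σ(260/65) = 65 · 7 = 455
  d = 130: Id(130) · σ(260/130) = 130 · 3 = 390
  d = 260: Id(260) · σ(260/260) = 260 · 1 = 260
Summing: (Id * σ)(260) = 588 + 504 + 336 + 490 + 420 + 546 + 280 + 468 + 312 + 455 + 390 + 260 = 5049.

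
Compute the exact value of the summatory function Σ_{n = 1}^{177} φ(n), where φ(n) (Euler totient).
Σ_{n ≤ 177} φ(n) = 9566

Compute φ(n) for each 1 ≤ n ≤ 177: φ(1) = 1, φ(2) = 1, φ(3) = 2, φ(4) = 2, φ(5) = 4, φ(6) = 2, φ(7) = 6, φ(8) = 4, φ(9) = 6, φ(10) = 4, φ(11) = 10, φ(12) = 4, φ(13) = 12, φ(14) = 6, φ(15) = 8, φ(16) = 8, φ(17) = 16, φ(18) = 6, φ(19) = 18, φ(20) = 8, φ(21) = 12, φ(22) = 10, φ(23) = 22, φ(24) = 8, φ(25) = 20, φ(26) = 12, φ(27) = 18, φ(28) = 12, φ(29) = 28, φ(30) = 8, φ(31) = 30, φ(32) = 16, φ(33) = 20, φ(34) = 16, φ(35) = 24, φ(36) = 12, φ(37) = 36, φ(38) = 18, φ(39) = 24, φ(40) = 16, φ(41) = 40, φ(42) = 12, φ(43) = 42, φ(44) = 20, φ(45) = 24, φ(46) = 22, φ(47) = 46, φ(48) = 16, φ(49) = 42, φ(50) = 20, φ(51) = 32, φ(52) = 24, φ(53) = 52, φ(54) = 18, φ(55) = 40, φ(56) = 24, φ(57) = 36, φ(58) = 28, φ(59) = 58, φ(60) = 16, φ(61) = 60, φ(62) = 30, φ(63) = 36, φ(64) = 32, φ(65) = 48, φ(66) = 20, φ(67) = 66, φ(68) = 32, φ(69) = 44, φ(70) = 24, φ(71) = 70, φ(72) = 24, φ(73) = 72, φ(74) = 36, φ(75) = 40, φ(76) = 36, φ(77) = 60, φ(78) = 24, φ(79) = 78, φ(80) = 32, φ(81) = 54, φ(82) = 40, φ(83) = 82, φ(84) = 24, φ(85) = 64, φ(86) = 42, φ(87) = 56, φ(88) = 40, φ(89) = 88, φ(90) = 24, φ(91) = 72, φ(92) = 44, φ(93) = 60, φ(94) = 46, φ(95) = 72, φ(96) = 32, φ(97) = 96, φ(98) = 42, φ(99) = 60, φ(100) = 40, φ(101) = 100, φ(102) = 32, φ(103) = 102, φ(104) = 48, φ(105) = 48, φ(106) = 52, φ(107) = 106, φ(108) = 36, φ(109) = 108, φ(110) = 40, φ(111) = 72, φ(112) = 48, φ(113) = 112, φ(114) = 36, φ(115) = 88, φ(116) = 56, φ(117) = 72, φ(118) = 58, φ(119) = 96, φ(120) = 32, φ(121) = 110, φ(122) = 60, φ(123) = 80, φ(124) = 60, φ(125) = 100, φ(126) = 36, φ(127) = 126, φ(128) = 64, φ(129) = 84, φ(130) = 48, φ(131) = 130, φ(132) = 40, φ(133) = 108, φ(134) = 66, φ(135) = 72, φ(136) = 64, φ(137) = 136, φ(138) = 44, φ(139) = 138, φ(140) = 48, φ(141) = 92, φ(142) = 70, φ(143) = 120, φ(144) = 48, φ(145) = 112, φ(146) = 72, φ(147) = 84, φ(148) = 72, φ(149) = 148, φ(150) = 40, φ(151) = 150, φ(152) = 72, φ(153) = 96, φ(154) = 60, φ(155) = 120, φ(156) = 48, φ(157) = 156, φ(158) = 78, φ(159) = 104, φ(160) = 64, φ(161) = 132, φ(162) = 54, φ(163) = 162, φ(164) = 80, φ(165) = 80, φ(166) = 82, φ(167) = 166, φ(168) = 48, φ(169) = 156, φ(170) = 64, φ(171) = 108, φ(172) = 84, φ(173) = 172, φ(174) = 56, φ(175) = 120, φ(176) = 80, φ(177) = 116. Summing all 177 values: 9566. (Average order: Σ_{n ≤ x} φ(n) ~ (3/π²) x². For x = 177, (3/π²)·177² ≈ 9522.87.)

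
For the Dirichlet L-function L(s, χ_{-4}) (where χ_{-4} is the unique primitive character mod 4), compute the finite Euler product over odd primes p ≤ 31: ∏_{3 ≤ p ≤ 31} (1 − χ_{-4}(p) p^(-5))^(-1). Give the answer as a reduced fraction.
∏ = 52015810615424538455317584769582112629834289625/52216435813704314792391924764477903837266444288

The odd primes p ≤ 31 are [3, 5, 7, 11, 13, 17, 19, 23, 29, 31]. For each, χ(p) = 1 if p ≡ 1 mod 4, χ(p) = −1 if p ≡ 3 mod 4. Taking (1 − χ(p)/p^5)^(-1) = p^5/(p^5 − χ(p)): (1 − (-1)/3^5)^(-1) · (1 − (1)/5^5)^(-1) · (1 − (-1)/7^5)^(-1) · (1 − (-1)/11^5)^(-1) · (1 − (1)/13^5)^(-1) · (1 − (1)/17^5)^(-1) · (1 − (-1)/19^5)^(-1) · (1 − (-1)/23^5)^(-1) · (1 − (1)/29^5)^(-1) · (1 − (-1)/31^5)^(-1) = 52015810615424538455317584769582112629834289625/52216435813704314792391924764477903837266444288.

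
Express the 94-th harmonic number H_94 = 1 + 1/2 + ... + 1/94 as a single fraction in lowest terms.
H_94 = 3684269126502577787295988888472646995861/718766754945489455304472257065075294400

Direct summation: H_94 = 1 + 1/2 + ... + 1/94. The least common denominator is lcm(1, ..., 94) = 718766754945489455304472257065075294400; over this denominator the numerator is 718766754945489455304472257065075294400 + 359383377472744727652236128532537647200 + 239588918315163151768157419021691764800 + 179691688736372363826118064266268823600 + 143753350989097891060894451413015058880 + 119794459157581575884078709510845882400 + 102680964992212779329210322437867899200 + 89845844368186181913059032133134411800 + 79862972771721050589385806340563921600 + 71876675494548945530447225706507529440 + 65342432267771768664042932460461390400 + 59897229578790787942039354755422941200 + 55289750380422265792651712081928868800 + 51340482496106389664605161218933949600 + 47917783663032630353631483804338352960 + 44922922184093090956529516066567205900 + 42280397349734673841439544533239723200 + 39931486385860525294692903170281960800 + 37829829207657339752866960898161857600 + 35938337747274472765223612853253764720 + 34226988330737593109736774145955966400 + 32671216133885884332021466230230695200 + 31250728475890845882803141611525012800 + 29948614789395393971019677377711470600 + 28750670197819578212178890282603011776 + 27644875190211132896325856040964434400 + 26620990923907016863128602113521307200 + 25670241248053194832302580609466974800 + 24785060515361705355326629553968113600 + 23958891831516315176815741902169176480 + 23186024353080305009821685711776622400 + 22461461092046545478264758033283602950 + 21780810755923922888014310820153796800 + 21140198674867336920719772266619861600 + 20536192998442555865842064487573579840 + 19965743192930262647346451585140980400 + 19426128512040255548769520461218251200 + 18914914603828669876433480449080928800 + 18429916793474088597550570693976289600 + 17969168873637236382611806426626882360 + 17530896462085108665962737977196958400 + 17113494165368796554868387072977983200 + 16715505928964871053592378071280820800 + 16335608066942942166010733115115347600 + 15972594554344210117877161268112784320 + 15625364237945422941401570805762506400 + 15292909679691265006478133129044155200 + 14974307394697696985509838688855735300 + 14668709284601825618458617491123985600 + 14375335098909789106089445141301505888 + 14093465783244891280479848177746574400 + 13822437595105566448162928020482217200 + 13561636885763951986876835038963684800 + 13310495461953508431564301056760653600 + 13068486453554353732808586492092278080 + 12835120624026597416151290304733487400 + 12609943069219113250955653632720619200 + 12392530257680852677663314776984056800 + 12182487371957448394991055204492801600 + 11979445915758157588407870951084588240 + 11783061556483433693515938640411070400 + 11593012176540152504910842855888311200 + 11408996110245864369912258048651988800 + 11230730546023272739132379016641801475 + 11057950076084453158530342416385773760 + 10890405377961961444007155410076898400 + 10727862014111782914992123239777243200 + 10570099337433668460359886133309930800 + 10416909491963615294267713870508337600 + 10268096499221277932921032243786789920 + 10123475421767457116964397986832046400 + 9982871596465131323673225792570490200 + 9846119930760129524718798041987332800 + 9713064256020127774384760230609125600 + 9583556732606526070726296760867670592 + 9457457301914334938216740224540464400 + 9334633181110252666291847494351627200 + 9214958396737044298775285346988144800 + 9098313353740372851955345026140193600 + 8984584436818618191305903213313441180 + 8873663641302338954376200704507102400 + 8765448231042554332981368988598479200 + 8659840421029993437403280205603316800 + 8556747082684398277434193536488991600 + 8456079469946934768287908906647944640 + 8357752964482435526796189035640410400 + 8261686838453901785108876517989371200 + 8167804033471471083005366557557673800 + 8076030954443701744994070304101969600 + 7986297277172105058938580634056392160 + 7898535768631752256093101725989838400 + 7812682118972711470700785402881253200 + 7728674784360101669940561903925540800 + 7646454839845632503239066564522077600 = 3684269126502577787295988888472646995861, so H_94 = 3684269126502577787295988888472646995861/718766754945489455304472257065075294400 (already in lowest terms) ≈ 5.12582. (The PNT-adjacent estimate ln(94) + γ ≈ 5.12051 matches within O(1/n).)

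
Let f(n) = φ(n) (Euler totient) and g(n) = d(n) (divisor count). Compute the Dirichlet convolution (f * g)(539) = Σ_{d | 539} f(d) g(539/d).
(φ * d)(539) = 684

Divisors of 539: [1, 7, 11, 49, 77, 539]. For each d | 539:
  d = 1: φ(1) · d(539/1) = 1 · 6 = 6
  d = 7: φ(7) · d(539/7) = 6 · 4 = 24
  d = 11: φ(11) · d(539/11) = 10 · 3 = 30
  d = 49: φ(49) · d(539/49) = 42 · 2 = 84
  d = 77: φ(77) · d(539/77) = 60 · 2 = 120
  d = 539: φ(539) · d(539/539) = 420 · 1 = 420
Summing: (φ * d)(539) = 6 + 24 + 30 + 84 + 120 + 420 = 684.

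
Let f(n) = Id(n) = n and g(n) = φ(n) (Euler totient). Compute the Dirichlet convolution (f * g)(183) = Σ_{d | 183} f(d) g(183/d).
(Id * φ)(183) = 605

Divisors of 183: [1, 3, 61, 183]. For each d | 183:
  d = 1: Id(1) · φ(183/1) = 1 · 120 = 120
  d = 3: Id(3) · φ(183/3) = 3 · 60 = 180
  d = 61: Id(61) · φ(183/61) = 61 · 2 = 122
  d = 183: Id(183) · φ(183/183) = 183 · 1 = 183
Summing: (Id * φ)(183) = 120 + 180 + 122 + 183 = 605.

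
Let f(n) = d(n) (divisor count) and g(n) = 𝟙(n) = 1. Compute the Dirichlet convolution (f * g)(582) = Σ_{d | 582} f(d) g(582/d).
(d * 𝟙)(582) = 27

Divisors of 582: [1, 2, 3, 6, 97, 194, 291, 582]. For each d | 582:
  d = 1: d(1) · 𝟙(582/1) = 1 · 1 = 1
  d = 2: d(2) · 𝟙(582/2) = 2 · 1 = 2
  d = 3: d(3) · 𝟙(582/3) = 2 · 1 = 2
  d = 6: d(6) · 𝟙(582/6) = 4 · 1 = 4
  d = 97: d(97) · 𝟙(582/97) = 2 · 1 = 2
  d = 194: d(194) · 𝟙(582/194) = 4 · 1 = 4
  d = 291: d(291) · 𝟙(582/291) = 4 · 1 = 4
  d = 582: d(582) · 𝟙(582/582) = 8 · 1 = 8
Summing: (d * 𝟙)(582) = 1 + 2 + 2 + 4 + 2 + 4 + 4 + 8 = 27.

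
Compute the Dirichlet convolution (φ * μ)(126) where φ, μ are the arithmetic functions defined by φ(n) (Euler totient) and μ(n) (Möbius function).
(φ * μ)(126) = 0

Divisors of 126: [1, 2, 3, 6, 7, 9, 14, 18, 21, 42, 63, 126]. For each d | 126:
  d = 1: φ(1) · μ(126/1) = 1 · 0 = 0
  d = 2: φ(2) · μ(126/2) = 1 · 0 = 0
  d = 3: φ(3) · μ(126/3) = 2 · -1 = -2
  d = 6: φ(6) · μ(126/6) = 2 · 1 = 2
  d = 7: φ(7) · μ(126/7) = 6 · 0 = 0
  d = 9: φ(9) · μ(126/9) = 6 · 1 = 6
  d = 14: φ(14) · μ(126/14) = 6 · 0 = 0
  d = 18: φ(18) · μ(126/18) = 6 · -1 = -6
  d = 21: φ(21) · μ(126/21) = 12 · 1 = 12
  d = 42: φ(42) · μ(126/42) = 12 · -1 = -12
  d = 63: φ(63) · μ(126/63) = 36 · -1 = -36
  d = 126: φ(126) · μ(126/126) = 36 · 1 = 36
Summing: (φ * μ)(126) = 0 + 0 + -2 + 2 + 0 + 6 + 0 + -6 + 12 + -12 + -36 + 36 = 0.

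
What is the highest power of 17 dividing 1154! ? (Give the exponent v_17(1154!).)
v_17(1154!) = 70

Legendre's formula: v_p(n!) = Σ_{k ≥ 1} ⌊n / p^k⌋. For p = 17, n = 1154, the terms are:
  ⌊1154/17^1⌋ = ⌊1154/17⌋ = 67
  ⌊1154/17^2⌋ = ⌊1154/289⌋ = 3
(the next term ⌊1154/17^3⌋ = 0, terminating the sum). Summing: v_17(1154!) = 67 + 3 = 70.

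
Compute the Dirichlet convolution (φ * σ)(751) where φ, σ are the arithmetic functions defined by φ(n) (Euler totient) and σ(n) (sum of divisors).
(φ * σ)(751) = 1502

Divisors of 751: [1, 751]. For each d | 751:
  d = 1: φ(1) · σ(751/1) = 1 · 752 = 752
  d = 751: φ(751) · σ(751/751) = 750 · 1 = 750
Summing: (φ * σ)(751) = 752 + 750 = 1502.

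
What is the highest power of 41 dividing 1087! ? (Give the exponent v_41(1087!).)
v_41(1087!) = 26

Legendre's formula: v_p(n!) = Σ_{k ≥ 1} ⌊n / p^k⌋. For p = 41, n = 1087, the terms are:
  ⌊1087/41^1⌋ = ⌊1087/41⌋ = 26
(the next term ⌊1087/41^2⌋ = 0, terminating the sum). Summing: v_41(1087!) = 26 = 26.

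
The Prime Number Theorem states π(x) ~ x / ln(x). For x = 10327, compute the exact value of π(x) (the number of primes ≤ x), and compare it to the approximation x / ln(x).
π(10327) = 1266;  x/ln(x) ≈ 1117.34;  relative error ≈ 11.74%.

Directly count primes up to 10327: π(10327) = 1266. The PNT approximation gives 10327/ln(10327) ≈ 10327/9.24252 ≈ 1117.34. Relative error (π(x) − x/ln(x)) / π(x) ≈ 11.74%; the approximation is known to undercount slightly (Li(x) is a better estimate).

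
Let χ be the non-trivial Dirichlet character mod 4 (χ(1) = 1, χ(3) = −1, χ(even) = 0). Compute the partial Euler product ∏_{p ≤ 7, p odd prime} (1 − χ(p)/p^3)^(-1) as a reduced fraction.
∏ = 165375/170624

The odd primes p ≤ 7 are [3, 5, 7]. For each, χ(p) = 1 if p ≡ 1 mod 4, χ(p) = −1 if p ≡ 3 mod 4. Taking (1 − χ(p)/p^3)^(-1) = p^3/(p^3 − χ(p)): (1 − (-1)/3^3)^(-1) · (1 − (1)/5^3)^(-1) · (1 − (-1)/7^3)^(-1) = 165375/170624.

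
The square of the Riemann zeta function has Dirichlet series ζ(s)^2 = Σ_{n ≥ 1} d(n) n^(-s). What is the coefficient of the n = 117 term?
d(117) = 6

ζ(s)^2 = (Σ 1/m^s)(Σ 1/k^s). The coefficient of 1/n^s in the product is the number of ordered pairs (m, k) with mk = n, which equals d(n). For n = 117, divisors are [1, 3, 9, 13, 39, 117], so d(117) = 6.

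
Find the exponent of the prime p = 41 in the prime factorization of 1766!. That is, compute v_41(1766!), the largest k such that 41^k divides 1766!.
v_41(1766!) = 44

Legendre's formula: v_p(n!) = Σ_{k ≥ 1} ⌊n / p^k⌋. For p = 41, n = 1766, the terms are:
  ⌊1766/41^1⌋ = ⌊1766/41⌋ = 43
  ⌊1766/41^2⌋ = ⌊1766/1681⌋ = 1
(the next term ⌊1766/41^3⌋ = 0, terminating the sum). Summing: v_41(1766!) = 43 + 1 = 44.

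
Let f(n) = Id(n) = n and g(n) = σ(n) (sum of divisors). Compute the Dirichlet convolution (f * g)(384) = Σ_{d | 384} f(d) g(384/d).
(Id * σ)(384) = 12551

Divisors of 384: [1, 2, 3, 4, 6, 8, 12, 16, 24, 32, 48, 64, 96, 128, 192, 384]. For each d | 384:
  d = 1: Id(1) · σ(384/1) = 1 · 1020 = 1020
  d = 2: Id(2) · σ(384/2) = 2 · 508 = 1016
  d = 3: Id(3) · σ(384/3) = 3 · 255 = 765
  d = 4: Id(4) · σ(384/4) = 4 · 252 = 1008
  d = 6: Id(6) · σ(384/6) = 6 · 127 = 762
  d = 8: Id(8) · σ(384/8) = 8 · 124 = 992
  d = 12: Id(12) · σ(384/12) = 12 · 63 = 756
  d = 16: Id(16) · σ(384/16) = 16 · 60 = 960
  d = 24: Id(24) · σ(384/24) = 24 · 31 = 744
  d = 32: Id(32) · σ(384/32) = 32 · 28 = 896
  d = 48: Id(48) · σ(384/48) = 48 · 15 = 720
  d = 64: Id(64) · σ(384/64) = 64 · 12 = 768
  d = 96: Id(96) · σ(384/96) = 96 · 7 = 672
  d = 128: Id(128) · σ(384/128) = 128 · 4 = 512
  d = 192: Id(192) · σ(384/192) = 192 · 3 = 576
  d = 384: Id(384) · σ(384/384) = 384 · 1 = 384
Summing: (Id * σ)(384) = 1020 + 1016 + 765 + 1008 + 762 + 992 + 756 + 960 + 744 + 896 + 720 + 768 + 672 + 512 + 576 + 384 = 12551.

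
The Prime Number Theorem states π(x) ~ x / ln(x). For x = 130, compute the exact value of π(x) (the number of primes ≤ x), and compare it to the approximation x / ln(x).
π(130) = 31;  x/ln(x) ≈ 26.71;  relative error ≈ 13.85%.

Directly count primes up to 130: π(130) = 31. The PNT approximation gives 130/ln(130) ≈ 130/4.86753 ≈ 26.71. Relative error (π(x) − x/ln(x)) / π(x) ≈ 13.85%; the approximation is known to undercount slightly (Li(x) is a better estimate).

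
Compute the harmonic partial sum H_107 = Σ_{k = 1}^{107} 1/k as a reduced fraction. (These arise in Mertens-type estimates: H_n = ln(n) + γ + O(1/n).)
H_107 = 81560682312293522125469128981858530591444536467/15521442759214556458772607587176753329489754560

Direct summation: H_107 = 1 + 1/2 + ... + 1/107. The least common denominator is lcm(1, ..., 107) = 77607213796072782293863037935883766647448772800; over this denominator the numerator is 77607213796072782293863037935883766647448772800 + 38803606898036391146931518967941883323724386400 + 25869071265357594097954345978627922215816257600 + 19401803449018195573465759483970941661862193200 + 15521442759214556458772607587176753329489754560 + 12934535632678797048977172989313961107908128800 + 11086744828010397470551862562269109521064110400 + 9700901724509097786732879741985470830931096600 + 8623023755119198032651448659542640738605419200 + 7760721379607278229386303793588376664744877280 + 7055201254188434753987548903262160604313524800 + 6467267816339398524488586494656980553954064400 + 5969785676620983253374079841221828203649905600 + 5543372414005198735275931281134554760532055200 + 5173814253071518819590869195725584443163251520 + 4850450862254548893366439870992735415465548300 + 4565130223298398958462531643287280391026398400 + 4311511877559599016325724329771320369302709600 + 4084590199793304331255949365046514034076251200 + 3880360689803639114693151896794188332372438640 + 3695581609336799156850620854089703173688036800 + 3527600627094217376993774451631080302156762400 + 3374226686785773143211436431994946375976033600 + 3233633908169699262244293247328490276977032200 + 3104288551842911291754521517435350665897950912 + 2984892838310491626687039920610914101824952800 + 2874341251706399344217149553180880246201806400 + 2771686207002599367637965640567277380266027600 + 2676110820554233872202173721927026436118923200 + 2586907126535759409795434597862792221581625760 + 2503458509550734912705259288254315053143508800 + 2425225431127274446683219935496367707732774150 + 2351733751396144917995849634420720201437841600 + 2282565111649199479231265821643640195513199200 + 2217348965602079494110372512453821904212822080 + 2155755938779799508162862164885660184651354800 + 2097492264758723845780082106375236936417534400 + 2042295099896652165627974682523257017038125600 + 1989928558873661084458026613740609401216635200 + 1940180344901819557346575948397094166186219320 + 1892858873074945909606415559411799186523140800 + 1847790804668399578425310427044851586844018400 + 1804818925490064704508442742694971317382529600 + 1763800313547108688496887225815540151078381200 + 1724604751023839606530289731908528147721083840 + 1687113343392886571605718215997473187988016800 + 1651217314810059197741766764593271630796782400 + 1616816954084849631122146623664245138488516100 + 1583820689715771067221694651752729931580587200 + 1552144275921455645877260758717675332948975456 + 1521710074432799652820843881095760130342132800 + 1492446419155245813343519960305457050912476400 + 1464287052756090231959679961054410691461297600 + 1437170625853199672108574776590440123100903200 + 1411040250837686950797509780652432120862704960 + 1385843103501299683818982820283638690133013800 + 1361530066597768110418649788348838011358750400 + 1338055410277116936101086860963513218059461600 + 1315376505018182750743441320947182485549979200 + 1293453563267879704897717298931396110790812880 + 1272249406492996431046935048129242076187684800 + 1251729254775367456352629644127157526571754400 + 1231860536445599718950206951363234391229345600 + 1212612715563637223341609967748183853866387075 + 1193957135324196650674815968244365640729981120 + 1175866875698072458997924817210360100718920800 + 1158316623821981825281537879640056218618638400 + 1141282555824599739615632910821820097756599600 + 1124742228928591047737145477331648791992011200 + 1108674482801039747055186256226910952106411040 + 1093059349240461722448775182195546009118996800 + 1077877969389899754081431082442830092325677400 + 1063112517754421675258397779943613241745873600 + 1048746132379361922890041053187618468208767200 + 1034762850614303763918173839145116888632650304 + 1021147549948326082813987341261628508519062800 + 1007885893455490679141078414751737229187646400 + 994964279436830542229013306870304700608317600 + 982369794886997244226114404251693248701883200 + 970090172450909778673287974198547083093109660 + 958113750568799781405716517726960082067268800 + 946429436537472954803207779705899593261570400 + 935026672241840750528470336576912851174081600 + 923895402334199789212655213522425793422009200 + 913026044659679791692506328657456078205279680 + 902409462745032352254221371347485658691264800 + 892036940184744624067391240642342145372974400 + 881900156773554344248443612907770075539190600 + 871991166248008789818685819504311984802795200 + 862302375511919803265144865954264073860541920 + 852826525231569036196297120174546886235700800 + 843556671696443285802859107998736593994008400 + 834486169850244970901753096084771684381169600 + 825608657405029598870883382296635815398391200 + 816918039958660866251189873009302806815250240 + 808408477042424815561073311832122569244258050 + 800074369031678167977969463256533676777822400 + 791910344857885533610847325876364965790293600 + 783911250465381639331949878140240067145947200 + 776072137960727822938630379358837666474487728 + 768388255406661210830327108276076897499492800 + 760855037216399826410421940547880065171066400 + 753468095107502740717116873163920064538337600 + 746223209577622906671759980152728525456238200 + 739116321867359831370124170817940634737607360 + 732143526378045115979839980527205345730648800 + 725301063514698899942645214354053893901390400 = 407803411561467610627345644909292652957222682335, so H_107 = 407803411561467610627345644909292652957222682335/77607213796072782293863037935883766647448772800; reducing by gcd(407803411561467610627345644909292652957222682335, 77607213796072782293863037935883766647448772800) = 5 gives 81560682312293522125469128981858530591444536467/15521442759214556458772607587176753329489754560 ≈ 5.25471. (The PNT-adjacent estimate ln(107) + γ ≈ 5.25004 matches within O(1/n).)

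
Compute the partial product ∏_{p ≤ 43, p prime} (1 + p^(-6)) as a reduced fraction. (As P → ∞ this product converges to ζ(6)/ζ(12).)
∏ = 1359712698137872510059489328104656331148295030771712937358491632747920000/1336862024495300077504819810119357413472366273194284637902602168232026717

The primes p ≤ 43 are [2, 3, 5, 7, 11, 13, 17, 19, 23, 29, 31, 37, 41, 43]. For each, (1 + 1/p^6) = (p^6 + 1)/p^6. Multiplying these fractions over p ∈ [2, 3, 5, 7, 11, 13, 17, 19, 23, 29, 31, 37, 41, 43] gives 1359712698137872510059489328104656331148295030771712937358491632747920000/1336862024495300077504819810119357413472366273194284637902602168232026717. (In the limit P → ∞ this tends to ζ(6)/ζ(12).)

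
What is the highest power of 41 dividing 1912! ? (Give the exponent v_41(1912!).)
v_41(1912!) = 47

Legendre's formula: v_p(n!) = Σ_{k ≥ 1} ⌊n / p^k⌋. For p = 41, n = 1912, the terms are:
  ⌊1912/41^1⌋ = ⌊1912/41⌋ = 46
  ⌊1912/41^2⌋ = ⌊1912/1681⌋ = 1
(the next term ⌊1912/41^3⌋ = 0, terminating the sum). Summing: v_41(1912!) = 46 + 1 = 47.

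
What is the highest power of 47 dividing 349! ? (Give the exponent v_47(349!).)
v_47(349!) = 7

Legendre's formula: v_p(n!) = Σ_{k ≥ 1} ⌊n / p^k⌋. For p = 47, n = 349, the terms are:
  ⌊349/47^1⌋ = ⌊349/47⌋ = 7
(the next term ⌊349/47^2⌋ = 0, terminating the sum). Summing: v_47(349!) = 7 = 7.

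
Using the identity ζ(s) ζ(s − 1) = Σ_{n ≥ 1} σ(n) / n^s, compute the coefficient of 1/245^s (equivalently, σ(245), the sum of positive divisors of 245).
σ(245) = 342

In the product (Σ m^0/m^s)(Σ k / k^s) = Σ (Σ_{d | n} d) / n^s, the coefficient of 1/n^s is σ(n) = Σ_{d | n} d. For n = 245, divisors are [1, 5, 7, 35, 49, 245]; summing: σ(245) = 342.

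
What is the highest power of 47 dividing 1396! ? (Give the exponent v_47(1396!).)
v_47(1396!) = 29

Legendre's formula: v_p(n!) = Σ_{k ≥ 1} ⌊n / p^k⌋. For p = 47, n = 1396, the terms are:
  ⌊1396/47^1⌋ = ⌊1396/47⌋ = 29
(the next term ⌊1396/47^2⌋ = 0, terminating the sum). Summing: v_47(1396!) = 29 = 29.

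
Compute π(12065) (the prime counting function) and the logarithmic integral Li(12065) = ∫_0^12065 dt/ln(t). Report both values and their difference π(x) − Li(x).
π(12065) = 1444;  Li(12065) ≈ 1468.02;  π(x) − Li(x) ≈ -24.02.

Direct count of primes ≤ 12065 gives π(12065) = 1444. Numerical evaluation of the logarithmic integral gives Li(12065) ≈ 1468.02. The difference π(x) − Li(x) ≈ -24.02 is typically negative for small/moderate x (Li(x) overestimates), though Littlewood's theorem shows this sign changes infinitely often.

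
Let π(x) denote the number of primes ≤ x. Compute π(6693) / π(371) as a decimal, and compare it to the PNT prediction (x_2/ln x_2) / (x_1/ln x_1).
π(6693)/π(371) = 863/73 ≈ 11.8219;  PNT prediction ≈ 12.1164.

π(371) = 73 and π(6693) = 863, so π(6693)/π(371) ≈ 11.8219. The PNT-predicted ratio is (6693/ln(6693)) / (371/ln(371)) ≈ 12.1164. The two agree to within a few percent, as expected.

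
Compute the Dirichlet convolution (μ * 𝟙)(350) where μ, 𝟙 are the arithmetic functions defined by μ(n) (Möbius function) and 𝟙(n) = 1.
(μ * 𝟙)(350) = 0

Divisors of 350: [1, 2, 5, 7, 10, 14, 25, 35, 50, 70, 175, 350]. For each d | 350:
  d = 1: μ(1) · 𝟙(350/1) = 1 · 1 = 1
  d = 2: μ(2) · 𝟙(350/2) = -1 · 1 = -1
  d = 5: μ(5) · 𝟙(350/5) = -1 · 1 = -1
  d = 7: μ(7) · 𝟙(350/7) = -1 · 1 = -1
  d = 10: μ(10) · 𝟙(350/10) = 1 · 1 = 1
  d = 14: μ(14) · 𝟙(350/14) = 1 · 1 = 1
  d = 25: μ(25) · 𝟙(350/25) = 0 · 1 = 0
  d = 35: μ(35) · 𝟙(350/35) = 1 · 1 = 1
  d = 50: μ(50) · 𝟙(350/50) = 0 · 1 = 0
  d = 70: μ(70) · 𝟙(350/70) = -1 · 1 = -1
  d = 175: μ(175) · 𝟙(350/175) = 0 · 1 = 0
  d = 350: μ(350) · 𝟙(350/350) = 0 · 1 = 0
Summing: (μ * 𝟙)(350) = 1 + -1 + -1 + -1 + 1 + 1 + 0 + 1 + 0 + -1 + 0 + 0 = 0.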